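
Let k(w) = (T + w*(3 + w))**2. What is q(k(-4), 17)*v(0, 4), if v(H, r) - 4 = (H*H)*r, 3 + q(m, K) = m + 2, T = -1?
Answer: 32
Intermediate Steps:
k(w) = (-1 + w*(3 + w))**2
q(m, K) = -1 + m (q(m, K) = -3 + (m + 2) = -3 + (2 + m) = -1 + m)
v(H, r) = 4 + r*H**2 (v(H, r) = 4 + (H*H)*r = 4 + H**2*r = 4 + r*H**2)
q(k(-4), 17)*v(0, 4) = (-1 + (-1 + (-4)**2 + 3*(-4))**2)*(4 + 4*0**2) = (-1 + (-1 + 16 - 12)**2)*(4 + 4*0) = (-1 + 3**2)*(4 + 0) = (-1 + 9)*4 = 8*4 = 32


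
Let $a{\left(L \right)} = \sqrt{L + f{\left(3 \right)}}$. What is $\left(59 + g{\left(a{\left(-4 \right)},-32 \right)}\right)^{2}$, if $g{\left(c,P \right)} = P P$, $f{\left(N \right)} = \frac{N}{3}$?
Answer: $1172889$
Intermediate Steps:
$f{\left(N \right)} = \frac{N}{3}$ ($f{\left(N \right)} = N \frac{1}{3} = \frac{N}{3}$)
$a{\left(L \right)} = \sqrt{1 + L}$ ($a{\left(L \right)} = \sqrt{L + \frac{1}{3} \cdot 3} = \sqrt{L + 1} = \sqrt{1 + L}$)
$g{\left(c,P \right)} = P^{2}$
$\left(59 + g{\left(a{\left(-4 \right)},-32 \right)}\right)^{2} = \left(59 + \left(-32\right)^{2}\right)^{2} = \left(59 + 1024\right)^{2} = 1083^{2} = 1172889$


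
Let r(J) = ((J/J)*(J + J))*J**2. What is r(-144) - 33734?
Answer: -6005702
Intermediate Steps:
r(J) = 2*J**3 (r(J) = (1*(2*J))*J**2 = (2*J)*J**2 = 2*J**3)
r(-144) - 33734 = 2*(-144)**3 - 33734 = 2*(-2985984) - 33734 = -5971968 - 33734 = -6005702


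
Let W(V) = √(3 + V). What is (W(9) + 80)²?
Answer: 6412 + 320*√3 ≈ 6966.3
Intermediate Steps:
(W(9) + 80)² = (√(3 + 9) + 80)² = (√12 + 80)² = (2*√3 + 80)² = (80 + 2*√3)²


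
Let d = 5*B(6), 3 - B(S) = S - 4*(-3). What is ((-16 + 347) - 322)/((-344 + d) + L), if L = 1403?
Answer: 3/328 ≈ 0.0091463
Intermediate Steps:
B(S) = -9 - S (B(S) = 3 - (S - 4*(-3)) = 3 - (S + 12) = 3 - (12 + S) = 3 + (-12 - S) = -9 - S)
d = -75 (d = 5*(-9 - 1*6) = 5*(-9 - 6) = 5*(-15) = -75)
((-16 + 347) - 322)/((-344 + d) + L) = ((-16 + 347) - 322)/((-344 - 75) + 1403) = (331 - 322)/(-419 + 1403) = 9/984 = (1/984)*9 = 3/328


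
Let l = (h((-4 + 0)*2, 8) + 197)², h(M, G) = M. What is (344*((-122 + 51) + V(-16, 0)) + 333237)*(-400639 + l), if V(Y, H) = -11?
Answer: -111310572622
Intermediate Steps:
l = 35721 (l = ((-4 + 0)*2 + 197)² = (-4*2 + 197)² = (-8 + 197)² = 189² = 35721)
(344*((-122 + 51) + V(-16, 0)) + 333237)*(-400639 + l) = (344*((-122 + 51) - 11) + 333237)*(-400639 + 35721) = (344*(-71 - 11) + 333237)*(-364918) = (344*(-82) + 333237)*(-364918) = (-28208 + 333237)*(-364918) = 305029*(-364918) = -111310572622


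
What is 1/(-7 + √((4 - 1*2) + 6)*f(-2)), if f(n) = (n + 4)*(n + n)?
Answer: 7/463 - 16*√2/463 ≈ -0.033753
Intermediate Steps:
f(n) = 2*n*(4 + n) (f(n) = (4 + n)*(2*n) = 2*n*(4 + n))
1/(-7 + √((4 - 1*2) + 6)*f(-2)) = 1/(-7 + √((4 - 1*2) + 6)*(2*(-2)*(4 - 2))) = 1/(-7 + √((4 - 2) + 6)*(2*(-2)*2)) = 1/(-7 + √(2 + 6)*(-8)) = 1/(-7 + √8*(-8)) = 1/(-7 + (2*√2)*(-8)) = 1/(-7 - 16*√2)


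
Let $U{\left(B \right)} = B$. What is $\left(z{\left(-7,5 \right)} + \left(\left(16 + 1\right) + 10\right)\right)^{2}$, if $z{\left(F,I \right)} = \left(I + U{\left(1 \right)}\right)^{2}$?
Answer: $3969$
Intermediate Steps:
$z{\left(F,I \right)} = \left(1 + I\right)^{2}$ ($z{\left(F,I \right)} = \left(I + 1\right)^{2} = \left(1 + I\right)^{2}$)
$\left(z{\left(-7,5 \right)} + \left(\left(16 + 1\right) + 10\right)\right)^{2} = \left(\left(1 + 5\right)^{2} + \left(\left(16 + 1\right) + 10\right)\right)^{2} = \left(6^{2} + \left(17 + 10\right)\right)^{2} = \left(36 + 27\right)^{2} = 63^{2} = 3969$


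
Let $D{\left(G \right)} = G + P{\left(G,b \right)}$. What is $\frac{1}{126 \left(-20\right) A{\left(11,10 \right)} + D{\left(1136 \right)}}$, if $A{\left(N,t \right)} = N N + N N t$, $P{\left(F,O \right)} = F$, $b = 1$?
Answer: $- \frac{1}{3351848} \approx -2.9834 \cdot 10^{-7}$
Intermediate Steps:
$A{\left(N,t \right)} = N^{2} + t N^{2}$ ($A{\left(N,t \right)} = N^{2} + N^{2} t = N^{2} + t N^{2}$)
$D{\left(G \right)} = 2 G$ ($D{\left(G \right)} = G + G = 2 G$)
$\frac{1}{126 \left(-20\right) A{\left(11,10 \right)} + D{\left(1136 \right)}} = \frac{1}{126 \left(-20\right) 11^{2} \left(1 + 10\right) + 2 \cdot 1136} = \frac{1}{- 2520 \cdot 121 \cdot 11 + 2272} = \frac{1}{\left(-2520\right) 1331 + 2272} = \frac{1}{-3354120 + 2272} = \frac{1}{-3351848} = - \frac{1}{3351848}$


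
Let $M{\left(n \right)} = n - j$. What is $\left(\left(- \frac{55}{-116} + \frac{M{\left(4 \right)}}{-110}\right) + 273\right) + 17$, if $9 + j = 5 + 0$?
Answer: $\frac{1852761}{6380} \approx 290.4$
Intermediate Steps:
$j = -4$ ($j = -9 + \left(5 + 0\right) = -9 + 5 = -4$)
$M{\left(n \right)} = 4 + n$ ($M{\left(n \right)} = n - -4 = n + 4 = 4 + n$)
$\left(\left(- \frac{55}{-116} + \frac{M{\left(4 \right)}}{-110}\right) + 273\right) + 17 = \left(\left(- \frac{55}{-116} + \frac{4 + 4}{-110}\right) + 273\right) + 17 = \left(\left(\left(-55\right) \left(- \frac{1}{116}\right) + 8 \left(- \frac{1}{110}\right)\right) + 273\right) + 17 = \left(\left(\frac{55}{116} - \frac{4}{55}\right) + 273\right) + 17 = \left(\frac{2561}{6380} + 273\right) + 17 = \frac{1744301}{6380} + 17 = \frac{1852761}{6380}$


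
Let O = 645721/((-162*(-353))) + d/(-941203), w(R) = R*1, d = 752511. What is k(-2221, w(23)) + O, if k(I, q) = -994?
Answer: -52935971501135/53823634758 ≈ -983.51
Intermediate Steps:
w(R) = R
O = 564721448317/53823634758 (O = 645721/((-162*(-353))) + 752511/(-941203) = 645721/57186 + 752511*(-1/941203) = 645721*(1/57186) - 752511/941203 = 645721/57186 - 752511/941203 = 564721448317/53823634758 ≈ 10.492)
k(-2221, w(23)) + O = -994 + 564721448317/53823634758 = -52935971501135/53823634758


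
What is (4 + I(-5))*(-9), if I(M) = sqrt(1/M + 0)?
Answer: -36 - 9*I*sqrt(5)/5 ≈ -36.0 - 4.0249*I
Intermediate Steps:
I(M) = sqrt(1/M)
(4 + I(-5))*(-9) = (4 + sqrt(1/(-5)))*(-9) = (4 + sqrt(-1/5))*(-9) = (4 + I*sqrt(5)/5)*(-9) = -36 - 9*I*sqrt(5)/5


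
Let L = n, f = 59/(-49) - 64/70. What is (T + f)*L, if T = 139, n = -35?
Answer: -33536/7 ≈ -4790.9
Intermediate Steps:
f = -519/245 (f = 59*(-1/49) - 64*1/70 = -59/49 - 32/35 = -519/245 ≈ -2.1184)
L = -35
(T + f)*L = (139 - 519/245)*(-35) = (33536/245)*(-35) = -33536/7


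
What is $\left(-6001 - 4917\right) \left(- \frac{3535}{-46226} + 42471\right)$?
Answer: $- \frac{10717479908279}{23113} \approx -4.637 \cdot 10^{8}$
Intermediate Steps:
$\left(-6001 - 4917\right) \left(- \frac{3535}{-46226} + 42471\right) = - 10918 \left(\left(-3535\right) \left(- \frac{1}{46226}\right) + 42471\right) = - 10918 \left(\frac{3535}{46226} + 42471\right) = \left(-10918\right) \frac{1963267981}{46226} = - \frac{10717479908279}{23113}$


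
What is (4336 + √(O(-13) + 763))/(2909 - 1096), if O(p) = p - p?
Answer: 4336/1813 + √763/1813 ≈ 2.4069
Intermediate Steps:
O(p) = 0
(4336 + √(O(-13) + 763))/(2909 - 1096) = (4336 + √(0 + 763))/(2909 - 1096) = (4336 + √763)/1813 = (4336 + √763)*(1/1813) = 4336/1813 + √763/1813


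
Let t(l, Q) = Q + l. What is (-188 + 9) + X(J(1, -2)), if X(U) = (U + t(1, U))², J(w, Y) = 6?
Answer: -10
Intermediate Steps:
X(U) = (1 + 2*U)² (X(U) = (U + (U + 1))² = (U + (1 + U))² = (1 + 2*U)²)
(-188 + 9) + X(J(1, -2)) = (-188 + 9) + (1 + 2*6)² = -179 + (1 + 12)² = -179 + 13² = -179 + 169 = -10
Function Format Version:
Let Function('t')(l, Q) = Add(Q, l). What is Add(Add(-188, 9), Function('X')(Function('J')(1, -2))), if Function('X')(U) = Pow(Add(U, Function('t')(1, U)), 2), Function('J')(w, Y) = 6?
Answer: -10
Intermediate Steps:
Function('X')(U) = Pow(Add(1, Mul(2, U)), 2) (Function('X')(U) = Pow(Add(U, Add(U, 1)), 2) = Pow(Add(U, Add(1, U)), 2) = Pow(Add(1, Mul(2, U)), 2))
Add(Add(-188, 9), Function('X')(Function('J')(1, -2))) = Add(Add(-188, 9), Pow(Add(1, Mul(2, 6)), 2)) = Add(-179, Pow(Add(1, 12), 2)) = Add(-179, Pow(13, 2)) = Add(-179, 169) = -10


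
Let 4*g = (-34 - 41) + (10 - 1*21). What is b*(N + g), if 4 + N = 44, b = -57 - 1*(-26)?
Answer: -1147/2 ≈ -573.50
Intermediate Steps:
b = -31 (b = -57 + 26 = -31)
g = -43/2 (g = ((-34 - 41) + (10 - 1*21))/4 = (-75 + (10 - 21))/4 = (-75 - 11)/4 = (1/4)*(-86) = -43/2 ≈ -21.500)
N = 40 (N = -4 + 44 = 40)
b*(N + g) = -31*(40 - 43/2) = -31*37/2 = -1147/2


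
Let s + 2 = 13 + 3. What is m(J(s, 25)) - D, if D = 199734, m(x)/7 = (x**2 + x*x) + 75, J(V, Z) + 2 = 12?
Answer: -197809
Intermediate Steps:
s = 14 (s = -2 + (13 + 3) = -2 + 16 = 14)
J(V, Z) = 10 (J(V, Z) = -2 + 12 = 10)
m(x) = 525 + 14*x**2 (m(x) = 7*((x**2 + x*x) + 75) = 7*((x**2 + x**2) + 75) = 7*(2*x**2 + 75) = 7*(75 + 2*x**2) = 525 + 14*x**2)
m(J(s, 25)) - D = (525 + 14*10**2) - 1*199734 = (525 + 14*100) - 199734 = (525 + 1400) - 199734 = 1925 - 199734 = -197809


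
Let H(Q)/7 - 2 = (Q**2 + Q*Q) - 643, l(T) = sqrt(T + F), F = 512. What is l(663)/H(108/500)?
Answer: -78125*sqrt(47)/70099169 ≈ -0.0076406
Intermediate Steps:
l(T) = sqrt(512 + T) (l(T) = sqrt(T + 512) = sqrt(512 + T))
H(Q) = -4487 + 14*Q**2 (H(Q) = 14 + 7*((Q**2 + Q*Q) - 643) = 14 + 7*((Q**2 + Q**2) - 643) = 14 + 7*(2*Q**2 - 643) = 14 + 7*(-643 + 2*Q**2) = 14 + (-4501 + 14*Q**2) = -4487 + 14*Q**2)
l(663)/H(108/500) = sqrt(512 + 663)/(-4487 + 14*(108/500)**2) = sqrt(1175)/(-4487 + 14*(108*(1/500))**2) = (5*sqrt(47))/(-4487 + 14*(27/125)**2) = (5*sqrt(47))/(-4487 + 14*(729/15625)) = (5*sqrt(47))/(-4487 + 10206/15625) = (5*sqrt(47))/(-70099169/15625) = (5*sqrt(47))*(-15625/70099169) = -78125*sqrt(47)/70099169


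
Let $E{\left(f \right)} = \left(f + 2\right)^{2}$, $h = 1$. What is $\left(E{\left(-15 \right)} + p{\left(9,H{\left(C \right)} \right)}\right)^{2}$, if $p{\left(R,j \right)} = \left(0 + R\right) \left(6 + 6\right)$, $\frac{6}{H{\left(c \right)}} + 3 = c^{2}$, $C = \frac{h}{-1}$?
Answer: $76729$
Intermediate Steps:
$C = -1$ ($C = 1 \frac{1}{-1} = 1 \left(-1\right) = -1$)
$E{\left(f \right)} = \left(2 + f\right)^{2}$
$H{\left(c \right)} = \frac{6}{-3 + c^{2}}$
$p{\left(R,j \right)} = 12 R$ ($p{\left(R,j \right)} = R 12 = 12 R$)
$\left(E{\left(-15 \right)} + p{\left(9,H{\left(C \right)} \right)}\right)^{2} = \left(\left(2 - 15\right)^{2} + 12 \cdot 9\right)^{2} = \left(\left(-13\right)^{2} + 108\right)^{2} = \left(169 + 108\right)^{2} = 277^{2} = 76729$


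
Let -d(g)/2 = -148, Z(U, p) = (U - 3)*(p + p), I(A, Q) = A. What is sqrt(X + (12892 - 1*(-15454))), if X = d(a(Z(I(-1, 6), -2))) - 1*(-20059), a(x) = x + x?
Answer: sqrt(48701) ≈ 220.68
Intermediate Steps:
Z(U, p) = 2*p*(-3 + U) (Z(U, p) = (-3 + U)*(2*p) = 2*p*(-3 + U))
a(x) = 2*x
d(g) = 296 (d(g) = -2*(-148) = 296)
X = 20355 (X = 296 - 1*(-20059) = 296 + 20059 = 20355)
sqrt(X + (12892 - 1*(-15454))) = sqrt(20355 + (12892 - 1*(-15454))) = sqrt(20355 + (12892 + 15454)) = sqrt(20355 + 28346) = sqrt(48701)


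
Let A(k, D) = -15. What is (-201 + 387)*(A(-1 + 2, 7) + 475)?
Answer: 85560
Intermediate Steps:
(-201 + 387)*(A(-1 + 2, 7) + 475) = (-201 + 387)*(-15 + 475) = 186*460 = 85560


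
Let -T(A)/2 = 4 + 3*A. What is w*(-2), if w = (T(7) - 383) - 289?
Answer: 1444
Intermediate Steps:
T(A) = -8 - 6*A (T(A) = -2*(4 + 3*A) = -8 - 6*A)
w = -722 (w = ((-8 - 6*7) - 383) - 289 = ((-8 - 42) - 383) - 289 = (-50 - 383) - 289 = -433 - 289 = -722)
w*(-2) = -722*(-2) = 1444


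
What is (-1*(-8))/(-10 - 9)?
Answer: -8/19 ≈ -0.42105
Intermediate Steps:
(-1*(-8))/(-10 - 9) = 8/(-19) = 8*(-1/19) = -8/19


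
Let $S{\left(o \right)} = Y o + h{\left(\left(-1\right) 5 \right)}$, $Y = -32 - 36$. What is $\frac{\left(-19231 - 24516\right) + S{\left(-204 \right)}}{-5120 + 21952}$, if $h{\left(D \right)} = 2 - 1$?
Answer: $- \frac{14937}{8416} \approx -1.7748$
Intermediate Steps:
$Y = -68$ ($Y = -32 - 36 = -68$)
$h{\left(D \right)} = 1$ ($h{\left(D \right)} = 2 - 1 = 1$)
$S{\left(o \right)} = 1 - 68 o$ ($S{\left(o \right)} = - 68 o + 1 = 1 - 68 o$)
$\frac{\left(-19231 - 24516\right) + S{\left(-204 \right)}}{-5120 + 21952} = \frac{\left(-19231 - 24516\right) + \left(1 - -13872\right)}{-5120 + 21952} = \frac{-43747 + \left(1 + 13872\right)}{16832} = \left(-43747 + 13873\right) \frac{1}{16832} = \left(-29874\right) \frac{1}{16832} = - \frac{14937}{8416}$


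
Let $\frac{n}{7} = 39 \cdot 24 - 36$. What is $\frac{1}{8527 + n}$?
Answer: $\frac{1}{14827} \approx 6.7445 \cdot 10^{-5}$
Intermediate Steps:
$n = 6300$ ($n = 7 \left(39 \cdot 24 - 36\right) = 7 \left(936 - 36\right) = 7 \cdot 900 = 6300$)
$\frac{1}{8527 + n} = \frac{1}{8527 + 6300} = \frac{1}{14827}$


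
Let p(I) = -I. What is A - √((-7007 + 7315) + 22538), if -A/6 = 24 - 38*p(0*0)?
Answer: -144 - √22846 ≈ -295.15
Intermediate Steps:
A = -144 (A = -6*(24 - (-38)*0*0) = -6*(24 - (-38)*0) = -6*(24 - 38*0) = -6*(24 + 0) = -6*24 = -144)
A - √((-7007 + 7315) + 22538) = -144 - √((-7007 + 7315) + 22538) = -144 - √(308 + 22538) = -144 - √22846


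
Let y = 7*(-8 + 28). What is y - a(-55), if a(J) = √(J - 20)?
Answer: 140 - 5*I*√3 ≈ 140.0 - 8.6602*I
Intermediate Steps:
a(J) = √(-20 + J)
y = 140 (y = 7*20 = 140)
y - a(-55) = 140 - √(-20 - 55) = 140 - √(-75) = 140 - 5*I*√3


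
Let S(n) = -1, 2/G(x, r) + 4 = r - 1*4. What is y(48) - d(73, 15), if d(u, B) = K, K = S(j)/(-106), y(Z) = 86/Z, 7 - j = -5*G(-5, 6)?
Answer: 2267/1272 ≈ 1.7822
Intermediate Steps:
G(x, r) = 2/(-8 + r) (G(x, r) = 2/(-4 + (r - 1*4)) = 2/(-4 + (r - 4)) = 2/(-4 + (-4 + r)) = 2/(-8 + r))
j = 2 (j = 7 - (-5)*2/(-8 + 6) = 7 - (-5)*2/(-2) = 7 - (-5)*2*(-1/2) = 7 - (-5)*(-1) = 7 - 1*5 = 7 - 5 = 2)
K = 1/106 (K = -1/(-106) = -1*(-1/106) = 1/106 ≈ 0.0094340)
d(u, B) = 1/106
y(48) - d(73, 15) = 86/48 - 1*1/106 = 86*(1/48) - 1/106 = 43/24 - 1/106 = 2267/1272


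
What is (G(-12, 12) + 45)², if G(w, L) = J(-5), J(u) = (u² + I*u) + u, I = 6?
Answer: 1225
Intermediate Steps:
J(u) = u² + 7*u (J(u) = (u² + 6*u) + u = u² + 7*u)
G(w, L) = -10 (G(w, L) = -5*(7 - 5) = -5*2 = -10)
(G(-12, 12) + 45)² = (-10 + 45)² = 35² = 1225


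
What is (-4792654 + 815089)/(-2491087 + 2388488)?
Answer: 3977565/102599 ≈ 38.768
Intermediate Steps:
(-4792654 + 815089)/(-2491087 + 2388488) = -3977565/(-102599) = -3977565*(-1/102599) = 3977565/102599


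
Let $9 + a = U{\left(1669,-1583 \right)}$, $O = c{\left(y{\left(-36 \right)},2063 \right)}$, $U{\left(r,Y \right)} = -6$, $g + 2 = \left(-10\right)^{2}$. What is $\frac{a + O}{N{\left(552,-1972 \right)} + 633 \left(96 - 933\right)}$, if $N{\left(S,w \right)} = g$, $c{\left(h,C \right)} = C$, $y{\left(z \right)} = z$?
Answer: $- \frac{2048}{529723} \approx -0.0038662$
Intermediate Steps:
$g = 98$ ($g = -2 + \left(-10\right)^{2} = -2 + 100 = 98$)
$O = 2063$
$N{\left(S,w \right)} = 98$
$a = -15$ ($a = -9 - 6 = -15$)
$\frac{a + O}{N{\left(552,-1972 \right)} + 633 \left(96 - 933\right)} = \frac{-15 + 2063}{98 + 633 \left(96 - 933\right)} = \frac{2048}{98 + 633 \left(-837\right)} = \frac{2048}{98 - 529821} = \frac{2048}{-529723} = 2048 \left(- \frac{1}{529723}\right) = - \frac{2048}{529723}$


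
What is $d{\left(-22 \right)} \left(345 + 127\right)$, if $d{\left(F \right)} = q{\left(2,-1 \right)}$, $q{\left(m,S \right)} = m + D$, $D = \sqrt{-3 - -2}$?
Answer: $944 + 472 i \approx 944.0 + 472.0 i$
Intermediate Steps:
$D = i$ ($D = \sqrt{-3 + 2} = \sqrt{-1} = i \approx 1.0 i$)
$q{\left(m,S \right)} = i + m$ ($q{\left(m,S \right)} = m + i = i + m$)
$d{\left(F \right)} = 2 + i$ ($d{\left(F \right)} = i + 2 = 2 + i$)
$d{\left(-22 \right)} \left(345 + 127\right) = \left(2 + i\right) \left(345 + 127\right) = \left(2 + i\right) 472 = 944 + 472 i$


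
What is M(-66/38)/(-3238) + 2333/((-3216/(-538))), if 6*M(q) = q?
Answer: 19304900519/49463688 ≈ 390.28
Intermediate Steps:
M(q) = q/6
M(-66/38)/(-3238) + 2333/((-3216/(-538))) = ((-66/38)/6)/(-3238) + 2333/((-3216/(-538))) = ((-66*1/38)/6)*(-1/3238) + 2333/((-3216*(-1/538))) = ((1/6)*(-33/19))*(-1/3238) + 2333/(1608/269) = -11/38*(-1/3238) + 2333*(269/1608) = 11/123044 + 627577/1608 = 19304900519/49463688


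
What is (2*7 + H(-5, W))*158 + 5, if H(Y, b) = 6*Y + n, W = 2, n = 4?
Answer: -1891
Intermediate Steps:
H(Y, b) = 4 + 6*Y (H(Y, b) = 6*Y + 4 = 4 + 6*Y)
(2*7 + H(-5, W))*158 + 5 = (2*7 + (4 + 6*(-5)))*158 + 5 = (14 + (4 - 30))*158 + 5 = (14 - 26)*158 + 5 = -12*158 + 5 = -1896 + 5 = -1891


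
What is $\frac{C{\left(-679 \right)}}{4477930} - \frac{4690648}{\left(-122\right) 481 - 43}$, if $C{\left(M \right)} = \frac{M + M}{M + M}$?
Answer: $\frac{4200878691473}{52593287850} \approx 79.875$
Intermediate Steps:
$C{\left(M \right)} = 1$ ($C{\left(M \right)} = \frac{2 M}{2 M} = 2 M \frac{1}{2 M} = 1$)
$\frac{C{\left(-679 \right)}}{4477930} - \frac{4690648}{\left(-122\right) 481 - 43} = 1 \cdot \frac{1}{4477930} - \frac{4690648}{\left(-122\right) 481 - 43} = 1 \cdot \frac{1}{4477930} - \frac{4690648}{-58682 - 43} = \frac{1}{4477930} - \frac{4690648}{-58725} = \frac{1}{4477930} - - \frac{4690648}{58725} = \frac{1}{4477930} + \frac{4690648}{58725} = \frac{4200878691473}{52593287850}$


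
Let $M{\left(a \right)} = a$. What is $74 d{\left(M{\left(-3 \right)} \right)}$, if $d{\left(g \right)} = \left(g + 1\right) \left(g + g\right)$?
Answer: $888$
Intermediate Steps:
$d{\left(g \right)} = 2 g \left(1 + g\right)$ ($d{\left(g \right)} = \left(1 + g\right) 2 g = 2 g \left(1 + g\right)$)
$74 d{\left(M{\left(-3 \right)} \right)} = 74 \cdot 2 \left(-3\right) \left(1 - 3\right) = 74 \cdot 2 \left(-3\right) \left(-2\right) = 74 \cdot 12 = 888$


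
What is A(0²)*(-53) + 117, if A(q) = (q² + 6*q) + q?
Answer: 117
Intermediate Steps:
A(q) = q² + 7*q
A(0²)*(-53) + 117 = (0²*(7 + 0²))*(-53) + 117 = (0*(7 + 0))*(-53) + 117 = (0*7)*(-53) + 117 = 0*(-53) + 117 = 0 + 117 = 117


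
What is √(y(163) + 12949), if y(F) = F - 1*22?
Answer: √13090 ≈ 114.41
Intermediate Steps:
y(F) = -22 + F (y(F) = F - 22 = -22 + F)
√(y(163) + 12949) = √((-22 + 163) + 12949) = √(141 + 12949) = √13090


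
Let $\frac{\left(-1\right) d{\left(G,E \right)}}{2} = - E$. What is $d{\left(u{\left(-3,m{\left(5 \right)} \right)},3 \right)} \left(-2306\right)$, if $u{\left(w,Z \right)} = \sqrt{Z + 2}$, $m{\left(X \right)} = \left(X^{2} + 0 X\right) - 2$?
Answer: $-13836$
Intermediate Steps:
$m{\left(X \right)} = -2 + X^{2}$ ($m{\left(X \right)} = \left(X^{2} + 0\right) - 2 = X^{2} - 2 = -2 + X^{2}$)
$u{\left(w,Z \right)} = \sqrt{2 + Z}$
$d{\left(G,E \right)} = 2 E$ ($d{\left(G,E \right)} = - 2 \left(- E\right) = 2 E$)
$d{\left(u{\left(-3,m{\left(5 \right)} \right)},3 \right)} \left(-2306\right) = 2 \cdot 3 \left(-2306\right) = 6 \left(-2306\right) = -13836$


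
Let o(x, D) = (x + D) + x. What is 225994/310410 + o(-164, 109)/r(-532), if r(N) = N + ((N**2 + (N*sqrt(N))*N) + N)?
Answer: 4534109935386761/6227757644036040 + 219*I*sqrt(133)/75424834 ≈ 0.72805 + 3.3485e-5*I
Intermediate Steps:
r(N) = N**2 + N**(5/2) + 2*N (r(N) = N + ((N**2 + N**(3/2)*N) + N) = N + ((N**2 + N**(5/2)) + N) = N + (N + N**2 + N**(5/2)) = N**2 + N**(5/2) + 2*N)
o(x, D) = D + 2*x (o(x, D) = (D + x) + x = D + 2*x)
225994/310410 + o(-164, 109)/r(-532) = 225994/310410 + (109 + 2*(-164))/((-532)**2 + (-532)**(5/2) + 2*(-532)) = 225994*(1/310410) + (109 - 328)/(283024 + 566048*I*sqrt(133) - 1064) = 112997/155205 - 219/(281960 + 566048*I*sqrt(133))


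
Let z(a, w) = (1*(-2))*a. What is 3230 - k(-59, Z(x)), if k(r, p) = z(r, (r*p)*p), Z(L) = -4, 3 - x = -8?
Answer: 3112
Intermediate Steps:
x = 11 (x = 3 - 1*(-8) = 3 + 8 = 11)
z(a, w) = -2*a
k(r, p) = -2*r
3230 - k(-59, Z(x)) = 3230 - (-2)*(-59) = 3230 - 1*118 = 3230 - 118 = 3112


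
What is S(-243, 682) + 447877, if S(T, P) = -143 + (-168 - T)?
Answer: 447809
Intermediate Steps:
S(T, P) = -311 - T
S(-243, 682) + 447877 = (-311 - 1*(-243)) + 447877 = (-311 + 243) + 447877 = -68 + 447877 = 447809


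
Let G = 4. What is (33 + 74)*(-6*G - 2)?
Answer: -2782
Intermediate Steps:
(33 + 74)*(-6*G - 2) = (33 + 74)*(-6*4 - 2) = 107*(-24 - 2) = 107*(-26) = -2782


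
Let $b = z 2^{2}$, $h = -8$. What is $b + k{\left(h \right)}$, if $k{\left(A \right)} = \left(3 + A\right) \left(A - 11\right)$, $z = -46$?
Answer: $-89$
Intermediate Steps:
$k{\left(A \right)} = \left(-11 + A\right) \left(3 + A\right)$ ($k{\left(A \right)} = \left(3 + A\right) \left(-11 + A\right) = \left(-11 + A\right) \left(3 + A\right)$)
$b = -184$ ($b = - 46 \cdot 2^{2} = \left(-46\right) 4 = -184$)
$b + k{\left(h \right)} = -184 - \left(-31 - 64\right) = -184 + \left(-33 + 64 + 64\right) = -184 + 95 = -89$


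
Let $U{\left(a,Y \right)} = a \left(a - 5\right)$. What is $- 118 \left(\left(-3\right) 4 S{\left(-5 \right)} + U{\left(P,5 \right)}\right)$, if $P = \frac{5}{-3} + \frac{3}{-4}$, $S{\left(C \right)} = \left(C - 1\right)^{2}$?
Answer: $\frac{3517993}{72} \approx 48861.0$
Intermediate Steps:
$S{\left(C \right)} = \left(-1 + C\right)^{2}$
$P = - \frac{29}{12}$ ($P = 5 \left(- \frac{1}{3}\right) + 3 \left(- \frac{1}{4}\right) = - \frac{5}{3} - \frac{3}{4} = - \frac{29}{12} \approx -2.4167$)
$U{\left(a,Y \right)} = a \left(-5 + a\right)$
$- 118 \left(\left(-3\right) 4 S{\left(-5 \right)} + U{\left(P,5 \right)}\right) = - 118 \left(\left(-3\right) 4 \left(-1 - 5\right)^{2} - \frac{29 \left(-5 - \frac{29}{12}\right)}{12}\right) = - 118 \left(- 12 \left(-6\right)^{2} - - \frac{2581}{144}\right) = - 118 \left(\left(-12\right) 36 + \frac{2581}{144}\right) = - 118 \left(-432 + \frac{2581}{144}\right) = \left(-118\right) \left(- \frac{59627}{144}\right) = \frac{3517993}{72}$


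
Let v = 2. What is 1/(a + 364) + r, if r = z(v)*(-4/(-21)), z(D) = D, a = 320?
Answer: 1831/4788 ≈ 0.38241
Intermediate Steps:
r = 8/21 (r = 2*(-4/(-21)) = 2*(-4*(-1/21)) = 2*(4/21) = 8/21 ≈ 0.38095)
1/(a + 364) + r = 1/(320 + 364) + 8/21 = 1/684 + 8/21 = 1831/4788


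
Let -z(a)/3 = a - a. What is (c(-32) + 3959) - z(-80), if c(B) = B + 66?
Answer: 3993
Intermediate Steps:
c(B) = 66 + B
z(a) = 0 (z(a) = -3*(a - a) = -3*0 = 0)
(c(-32) + 3959) - z(-80) = ((66 - 32) + 3959) - 1*0 = (34 + 3959) + 0 = 3993 + 0 = 3993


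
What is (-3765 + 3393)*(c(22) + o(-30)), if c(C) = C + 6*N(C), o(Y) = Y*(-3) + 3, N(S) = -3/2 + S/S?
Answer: -41664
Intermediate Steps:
N(S) = -1/2 (N(S) = -3*1/2 + 1 = -3/2 + 1 = -1/2)
o(Y) = 3 - 3*Y (o(Y) = -3*Y + 3 = 3 - 3*Y)
c(C) = -3 + C (c(C) = C + 6*(-1/2) = C - 3 = -3 + C)
(-3765 + 3393)*(c(22) + o(-30)) = (-3765 + 3393)*((-3 + 22) + (3 - 3*(-30))) = -372*(19 + (3 + 90)) = -372*(19 + 93) = -372*112 = -41664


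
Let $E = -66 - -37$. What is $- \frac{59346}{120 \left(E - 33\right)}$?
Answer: $\frac{9891}{1240} \approx 7.9766$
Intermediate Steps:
$E = -29$ ($E = -66 + 37 = -29$)
$- \frac{59346}{120 \left(E - 33\right)} = - \frac{59346}{120 \left(-29 - 33\right)} = - \frac{59346}{120 \left(-62\right)} = - \frac{59346}{-7440} = \left(-59346\right) \left(- \frac{1}{7440}\right) = \frac{9891}{1240}$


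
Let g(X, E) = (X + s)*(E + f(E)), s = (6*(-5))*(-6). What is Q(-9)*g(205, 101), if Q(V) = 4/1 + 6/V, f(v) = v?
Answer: 777700/3 ≈ 2.5923e+5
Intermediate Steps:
s = 180 (s = -30*(-6) = 180)
g(X, E) = 2*E*(180 + X) (g(X, E) = (X + 180)*(E + E) = (180 + X)*(2*E) = 2*E*(180 + X))
Q(V) = 4 + 6/V (Q(V) = 4*1 + 6/V = 4 + 6/V)
Q(-9)*g(205, 101) = (4 + 6/(-9))*(2*101*(180 + 205)) = (4 + 6*(-⅑))*(2*101*385) = (4 - ⅔)*77770 = (10/3)*77770 = 777700/3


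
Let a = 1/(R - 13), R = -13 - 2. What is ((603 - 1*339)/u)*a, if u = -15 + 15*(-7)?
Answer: 11/140 ≈ 0.078571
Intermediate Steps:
R = -15
u = -120 (u = -15 - 105 = -120)
a = -1/28 (a = 1/(-15 - 13) = 1/(-28) = -1/28 ≈ -0.035714)
((603 - 1*339)/u)*a = ((603 - 1*339)/(-120))*(-1/28) = ((603 - 339)*(-1/120))*(-1/28) = (264*(-1/120))*(-1/28) = -11/5*(-1/28) = 11/140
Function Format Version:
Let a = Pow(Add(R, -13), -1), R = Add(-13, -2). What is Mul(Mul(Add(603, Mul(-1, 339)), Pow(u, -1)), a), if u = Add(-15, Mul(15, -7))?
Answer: Rational(11, 140) ≈ 0.078571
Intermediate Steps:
R = -15
u = -120 (u = Add(-15, -105) = -120)
a = Rational(-1, 28) (a = Pow(Add(-15, -13), -1) = Pow(-28, -1) = Rational(-1, 28) ≈ -0.035714)
Mul(Mul(Add(603, Mul(-1, 339)), Pow(u, -1)), a) = Mul(Mul(Add(603, Mul(-1, 339)), Pow(-120, -1)), Rational(-1, 28)) = Mul(Mul(Add(603, -339), Rational(-1, 120)), Rational(-1, 28)) = Mul(Mul(264, Rational(-1, 120)), Rational(-1, 28)) = Mul(Rational(-11, 5), Rational(-1, 28)) = Rational(11, 140)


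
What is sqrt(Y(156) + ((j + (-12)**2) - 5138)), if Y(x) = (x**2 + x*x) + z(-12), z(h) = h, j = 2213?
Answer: sqrt(45879) ≈ 214.19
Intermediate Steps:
Y(x) = -12 + 2*x**2 (Y(x) = (x**2 + x*x) - 12 = (x**2 + x**2) - 12 = 2*x**2 - 12 = -12 + 2*x**2)
sqrt(Y(156) + ((j + (-12)**2) - 5138)) = sqrt((-12 + 2*156**2) + ((2213 + (-12)**2) - 5138)) = sqrt((-12 + 2*24336) + ((2213 + 144) - 5138)) = sqrt((-12 + 48672) + (2357 - 5138)) = sqrt(48660 - 2781) = sqrt(45879)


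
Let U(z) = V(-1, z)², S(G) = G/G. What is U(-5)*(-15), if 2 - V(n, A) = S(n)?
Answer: -15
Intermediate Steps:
S(G) = 1
V(n, A) = 1 (V(n, A) = 2 - 1*1 = 2 - 1 = 1)
U(z) = 1 (U(z) = 1² = 1)
U(-5)*(-15) = 1*(-15) = -15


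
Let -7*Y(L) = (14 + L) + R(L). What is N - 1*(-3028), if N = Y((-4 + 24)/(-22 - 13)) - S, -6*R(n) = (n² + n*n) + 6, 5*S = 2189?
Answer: 13317524/5145 ≈ 2588.4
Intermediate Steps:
S = 2189/5 (S = (⅕)*2189 = 2189/5 ≈ 437.80)
R(n) = -1 - n²/3 (R(n) = -((n² + n*n) + 6)/6 = -((n² + n²) + 6)/6 = -(2*n² + 6)/6 = -(6 + 2*n²)/6 = -1 - n²/3)
Y(L) = -13/7 - L/7 + L²/21 (Y(L) = -((14 + L) + (-1 - L²/3))/7 = -(13 + L - L²/3)/7 = -13/7 - L/7 + L²/21)
N = -2261536/5145 (N = (-13/7 - (-4 + 24)/(7*(-22 - 13)) + ((-4 + 24)/(-22 - 13))²/21) - 1*2189/5 = (-13/7 - 20/(7*(-35)) + (20/(-35))²/21) - 2189/5 = (-13/7 - 20*(-1)/(7*35) + (20*(-1/35))²/21) - 2189/5 = (-13/7 - ⅐*(-4/7) + (-4/7)²/21) - 2189/5 = (-13/7 + 4/49 + (1/21)*(16/49)) - 2189/5 = (-13/7 + 4/49 + 16/1029) - 2189/5 = -1811/1029 - 2189/5 = -2261536/5145 ≈ -439.56)
N - 1*(-3028) = -2261536/5145 - 1*(-3028) = -2261536/5145 + 3028 = 13317524/5145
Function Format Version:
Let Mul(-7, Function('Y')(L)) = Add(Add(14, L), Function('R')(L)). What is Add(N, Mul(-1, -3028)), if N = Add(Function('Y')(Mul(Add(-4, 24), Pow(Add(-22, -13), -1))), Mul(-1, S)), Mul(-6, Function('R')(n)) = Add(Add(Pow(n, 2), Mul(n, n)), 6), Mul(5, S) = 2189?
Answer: Rational(13317524, 5145) ≈ 2588.4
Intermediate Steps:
S = Rational(2189, 5) (S = Mul(Rational(1, 5), 2189) = Rational(2189, 5) ≈ 437.80)
Function('R')(n) = Add(-1, Mul(Rational(-1, 3), Pow(n, 2))) (Function('R')(n) = Mul(Rational(-1, 6), Add(Add(Pow(n, 2), Mul(n, n)), 6)) = Mul(Rational(-1, 6), Add(Add(Pow(n, 2), Pow(n, 2)), 6)) = Mul(Rational(-1, 6), Add(Mul(2, Pow(n, 2)), 6)) = Mul(Rational(-1, 6), Add(6, Mul(2, Pow(n, 2)))) = Add(-1, Mul(Rational(-1, 3), Pow(n, 2))))
Function('Y')(L) = Add(Rational(-13, 7), Mul(Rational(-1, 7), L), Mul(Rational(1, 21), Pow(L, 2))) (Function('Y')(L) = Mul(Rational(-1, 7), Add(Add(14, L), Add(-1, Mul(Rational(-1, 3), Pow(L, 2))))) = Mul(Rational(-1, 7), Add(13, L, Mul(Rational(-1, 3), Pow(L, 2)))) = Add(Rational(-13, 7), Mul(Rational(-1, 7), L), Mul(Rational(1, 21), Pow(L, 2))))
N = Rational(-2261536, 5145) (N = Add(Add(Rational(-13, 7), Mul(Rational(-1, 7), Mul(Add(-4, 24), Pow(Add(-22, -13), -1))), Mul(Rational(1, 21), Pow(Mul(Add(-4, 24), Pow(Add(-22, -13), -1)), 2))), Mul(-1, Rational(2189, 5))) = Add(Add(Rational(-13, 7), Mul(Rational(-1, 7), Mul(20, Pow(-35, -1))), Mul(Rational(1, 21), Pow(Mul(20, Pow(-35, -1)), 2))), Rational(-2189, 5)) = Add(Add(Rational(-13, 7), Mul(Rational(-1, 7), Mul(20, Rational(-1, 35))), Mul(Rational(1, 21), Pow(Mul(20, Rational(-1, 35)), 2))), Rational(-2189, 5)) = Add(Add(Rational(-13, 7), Mul(Rational(-1, 7), Rational(-4, 7)), Mul(Rational(1, 21), Pow(Rational(-4, 7), 2))), Rational(-2189, 5)) = Add(Add(Rational(-13, 7), Rational(4, 49), Mul(Rational(1, 21), Rational(16, 49))), Rational(-2189, 5)) = Add(Add(Rational(-13, 7), Rational(4, 49), Rational(16, 1029)), Rational(-2189, 5)) = Add(Rational(-1811, 1029), Rational(-2189, 5)) = Rational(-2261536, 5145) ≈ -439.56)
Add(N, Mul(-1, -3028)) = Add(Rational(-2261536, 5145), Mul(-1, -3028)) = Add(Rational(-2261536, 5145), 3028) = Rational(13317524, 5145)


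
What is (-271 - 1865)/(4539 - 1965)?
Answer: -356/429 ≈ -0.82984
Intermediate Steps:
(-271 - 1865)/(4539 - 1965) = -2136/2574 = -2136*1/2574 = -356/429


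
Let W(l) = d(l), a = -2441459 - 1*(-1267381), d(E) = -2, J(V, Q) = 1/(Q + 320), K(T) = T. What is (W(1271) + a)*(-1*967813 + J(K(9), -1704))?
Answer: 196578150604680/173 ≈ 1.1363e+12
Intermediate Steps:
J(V, Q) = 1/(320 + Q)
a = -1174078 (a = -2441459 + 1267381 = -1174078)
W(l) = -2
(W(1271) + a)*(-1*967813 + J(K(9), -1704)) = (-2 - 1174078)*(-1*967813 + 1/(320 - 1704)) = -1174080*(-967813 + 1/(-1384)) = -1174080*(-967813 - 1/1384) = -1174080*(-1339453193/1384) = 196578150604680/173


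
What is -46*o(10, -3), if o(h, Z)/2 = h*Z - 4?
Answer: 3128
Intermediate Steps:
o(h, Z) = -8 + 2*Z*h (o(h, Z) = 2*(h*Z - 4) = 2*(Z*h - 4) = 2*(-4 + Z*h) = -8 + 2*Z*h)
-46*o(10, -3) = -46*(-8 + 2*(-3)*10) = -46*(-8 - 60) = -46*(-68) = 3128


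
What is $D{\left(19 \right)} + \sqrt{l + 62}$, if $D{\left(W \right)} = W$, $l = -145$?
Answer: $19 + i \sqrt{83} \approx 19.0 + 9.1104 i$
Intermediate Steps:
$D{\left(19 \right)} + \sqrt{l + 62} = 19 + \sqrt{-145 + 62} = 19 + \sqrt{-83} = 19 + i \sqrt{83}$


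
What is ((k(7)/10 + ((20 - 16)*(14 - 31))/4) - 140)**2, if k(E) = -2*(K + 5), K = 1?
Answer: 625681/25 ≈ 25027.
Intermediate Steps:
k(E) = -12 (k(E) = -2*(1 + 5) = -2*6 = -12)
((k(7)/10 + ((20 - 16)*(14 - 31))/4) - 140)**2 = ((-12/10 + ((20 - 16)*(14 - 31))/4) - 140)**2 = ((-12*1/10 + (4*(-17))*(1/4)) - 140)**2 = ((-6/5 - 68*1/4) - 140)**2 = ((-6/5 - 17) - 140)**2 = (-91/5 - 140)**2 = (-791/5)**2 = 625681/25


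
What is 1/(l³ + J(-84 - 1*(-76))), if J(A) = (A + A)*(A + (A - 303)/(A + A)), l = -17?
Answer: -1/5096 ≈ -0.00019623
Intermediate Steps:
J(A) = 2*A*(A + (-303 + A)/(2*A)) (J(A) = (2*A)*(A + (-303 + A)/((2*A))) = (2*A)*(A + (-303 + A)*(1/(2*A))) = (2*A)*(A + (-303 + A)/(2*A)) = 2*A*(A + (-303 + A)/(2*A)))
1/(l³ + J(-84 - 1*(-76))) = 1/((-17)³ + (-303 + (-84 - 1*(-76)) + 2*(-84 - 1*(-76))²)) = 1/(-4913 + (-303 + (-84 + 76) + 2*(-84 + 76)²)) = 1/(-4913 + (-303 - 8 + 2*(-8)²)) = 1/(-4913 + (-303 - 8 + 2*64)) = 1/(-4913 + (-303 - 8 + 128)) = 1/(-4913 - 183) = 1/(-5096) = -1/5096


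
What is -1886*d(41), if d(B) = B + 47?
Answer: -165968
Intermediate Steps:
d(B) = 47 + B
-1886*d(41) = -1886*(47 + 41) = -1886*88 = -165968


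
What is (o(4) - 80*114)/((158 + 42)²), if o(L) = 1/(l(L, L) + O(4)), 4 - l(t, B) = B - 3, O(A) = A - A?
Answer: -27359/120000 ≈ -0.22799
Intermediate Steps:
O(A) = 0
l(t, B) = 7 - B (l(t, B) = 4 - (B - 3) = 4 - (-3 + B) = 4 + (3 - B) = 7 - B)
o(L) = 1/(7 - L) (o(L) = 1/((7 - L) + 0) = 1/(7 - L))
(o(4) - 80*114)/((158 + 42)²) = (-1/(-7 + 4) - 80*114)/((158 + 42)²) = (-1/(-3) - 9120)/(200²) = (-1*(-⅓) - 9120)/40000 = (⅓ - 9120)*(1/40000) = -27359/3*1/40000 = -27359/120000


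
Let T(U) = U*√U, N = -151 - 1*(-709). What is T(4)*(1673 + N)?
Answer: 17848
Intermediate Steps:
N = 558 (N = -151 + 709 = 558)
T(U) = U^(3/2)
T(4)*(1673 + N) = 4^(3/2)*(1673 + 558) = 8*2231 = 17848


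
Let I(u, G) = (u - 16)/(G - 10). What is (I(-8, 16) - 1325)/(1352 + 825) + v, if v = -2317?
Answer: -5045438/2177 ≈ -2317.6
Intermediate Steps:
I(u, G) = (-16 + u)/(-10 + G)
(I(-8, 16) - 1325)/(1352 + 825) + v = ((-16 - 8)/(-10 + 16) - 1325)/(1352 + 825) - 2317 = (-24/6 - 1325)/2177 - 2317 = ((⅙)*(-24) - 1325)*(1/2177) - 2317 = (-4 - 1325)*(1/2177) - 2317 = -1329*1/2177 - 2317 = -1329/2177 - 2317 = -5045438/2177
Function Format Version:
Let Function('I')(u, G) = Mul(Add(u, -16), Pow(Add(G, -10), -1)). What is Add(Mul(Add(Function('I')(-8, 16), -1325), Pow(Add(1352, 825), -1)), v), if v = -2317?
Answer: Rational(-5045438, 2177) ≈ -2317.6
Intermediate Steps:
Function('I')(u, G) = Mul(Pow(Add(-10, G), -1), Add(-16, u)) (Function('I')(u, G) = Mul(Add(-16, u), Pow(Add(-10, G), -1)) = Mul(Pow(Add(-10, G), -1), Add(-16, u)))
Add(Mul(Add(Function('I')(-8, 16), -1325), Pow(Add(1352, 825), -1)), v) = Add(Mul(Add(Mul(Pow(Add(-10, 16), -1), Add(-16, -8)), -1325), Pow(Add(1352, 825), -1)), -2317) = Add(Mul(Add(Mul(Pow(6, -1), -24), -1325), Pow(2177, -1)), -2317) = Add(Mul(Add(Mul(Rational(1, 6), -24), -1325), Rational(1, 2177)), -2317) = Add(Mul(Add(-4, -1325), Rational(1, 2177)), -2317) = Add(Mul(-1329, Rational(1, 2177)), -2317) = Add(Rational(-1329, 2177), -2317) = Rational(-5045438, 2177)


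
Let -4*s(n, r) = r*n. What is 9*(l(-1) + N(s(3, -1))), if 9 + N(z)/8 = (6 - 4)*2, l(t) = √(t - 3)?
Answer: -360 + 18*I ≈ -360.0 + 18.0*I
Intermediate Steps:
s(n, r) = -n*r/4 (s(n, r) = -r*n/4 = -n*r/4)
l(t) = √(-3 + t)
N(z) = -40 (N(z) = -72 + 8*((6 - 4)*2) = -72 + 8*(2*2) = -72 + 8*4 = -72 + 32 = -40)
9*(l(-1) + N(s(3, -1))) = 9*(√(-3 - 1) - 40) = 9*(√(-4) - 40) = 9*(2*I - 40) = 9*(-40 + 2*I) = -360 + 18*I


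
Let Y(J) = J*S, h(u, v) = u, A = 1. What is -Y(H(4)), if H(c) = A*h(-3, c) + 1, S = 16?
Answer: 32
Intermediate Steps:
H(c) = -2 (H(c) = 1*(-3) + 1 = -3 + 1 = -2)
Y(J) = 16*J (Y(J) = J*16 = 16*J)
-Y(H(4)) = -16*(-2) = -1*(-32) = 32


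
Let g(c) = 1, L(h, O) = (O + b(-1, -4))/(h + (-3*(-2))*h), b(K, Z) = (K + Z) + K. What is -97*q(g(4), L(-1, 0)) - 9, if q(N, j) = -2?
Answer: 185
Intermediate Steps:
b(K, Z) = Z + 2*K
L(h, O) = (-6 + O)/(7*h) (L(h, O) = (O + (-4 + 2*(-1)))/(h + (-3*(-2))*h) = (O + (-4 - 2))/(h + 6*h) = (O - 6)/((7*h)) = (-6 + O)*(1/(7*h)) = (-6 + O)/(7*h))
-97*q(g(4), L(-1, 0)) - 9 = -97*(-2) - 9 = 194 - 9 = 185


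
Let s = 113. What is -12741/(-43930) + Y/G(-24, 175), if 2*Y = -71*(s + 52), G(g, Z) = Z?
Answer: -5101806/153755 ≈ -33.181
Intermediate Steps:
Y = -11715/2 (Y = (-71*(113 + 52))/2 = (-71*165)/2 = (1/2)*(-11715) = -11715/2 ≈ -5857.5)
-12741/(-43930) + Y/G(-24, 175) = -12741/(-43930) - 11715/2/175 = -12741*(-1/43930) - 11715/2*1/175 = 12741/43930 - 2343/70 = -5101806/153755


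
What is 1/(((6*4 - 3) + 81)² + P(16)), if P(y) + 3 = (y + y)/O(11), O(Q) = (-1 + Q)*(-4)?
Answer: 5/52001 ≈ 9.6152e-5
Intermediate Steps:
O(Q) = 4 - 4*Q
P(y) = -3 - y/20 (P(y) = -3 + (y + y)/(4 - 4*11) = -3 + (2*y)/(4 - 44) = -3 + (2*y)/(-40) = -3 + (2*y)*(-1/40) = -3 - y/20)
1/(((6*4 - 3) + 81)² + P(16)) = 1/(((6*4 - 3) + 81)² + (-3 - 1/20*16)) = 1/(((24 - 3) + 81)² + (-3 - ⅘)) = 1/((21 + 81)² - 19/5) = 1/(102² - 19/5) = 1/(10404 - 19/5) = 1/(52001/5) = 5/52001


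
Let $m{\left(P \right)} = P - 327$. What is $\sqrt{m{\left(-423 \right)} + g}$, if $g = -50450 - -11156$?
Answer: $2 i \sqrt{10011} \approx 200.11 i$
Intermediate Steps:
$g = -39294$ ($g = -50450 + 11156 = -39294$)
$m{\left(P \right)} = -327 + P$
$\sqrt{m{\left(-423 \right)} + g} = \sqrt{\left(-327 - 423\right) - 39294} = \sqrt{-750 - 39294} = \sqrt{-40044} = 2 i \sqrt{10011}$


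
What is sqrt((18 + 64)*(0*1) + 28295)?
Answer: sqrt(28295) ≈ 168.21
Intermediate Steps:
sqrt((18 + 64)*(0*1) + 28295) = sqrt(82*0 + 28295) = sqrt(0 + 28295) = sqrt(28295)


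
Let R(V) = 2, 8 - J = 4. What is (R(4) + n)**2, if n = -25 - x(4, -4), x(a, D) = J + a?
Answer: 961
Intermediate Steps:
J = 4 (J = 8 - 1*4 = 8 - 4 = 4)
x(a, D) = 4 + a
n = -33 (n = -25 - (4 + 4) = -25 - 1*8 = -25 - 8 = -33)
(R(4) + n)**2 = (2 - 33)**2 = (-31)**2 = 961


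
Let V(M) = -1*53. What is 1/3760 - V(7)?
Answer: 199281/3760 ≈ 53.000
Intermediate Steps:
V(M) = -53
1/3760 - V(7) = 1/3760 - 1*(-53) = 1/3760 + 53 = 199281/3760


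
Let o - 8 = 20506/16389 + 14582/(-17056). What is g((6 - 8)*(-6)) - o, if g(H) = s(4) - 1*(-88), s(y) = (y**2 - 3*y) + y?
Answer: 12243971527/139765392 ≈ 87.604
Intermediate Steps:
s(y) = y**2 - 2*y
o = 1173506105/139765392 (o = 8 + (20506/16389 + 14582/(-17056)) = 8 + (20506*(1/16389) + 14582*(-1/17056)) = 8 + (20506/16389 - 7291/8528) = 8 + 55382969/139765392 = 1173506105/139765392 ≈ 8.3963)
g(H) = 96 (g(H) = 4*(-2 + 4) - 1*(-88) = 4*2 + 88 = 8 + 88 = 96)
g((6 - 8)*(-6)) - o = 96 - 1*1173506105/139765392 = 96 - 1173506105/139765392 = 12243971527/139765392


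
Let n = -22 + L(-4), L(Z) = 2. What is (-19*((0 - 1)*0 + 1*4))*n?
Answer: 1520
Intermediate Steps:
n = -20 (n = -22 + 2 = -20)
(-19*((0 - 1)*0 + 1*4))*n = -19*((0 - 1)*0 + 1*4)*(-20) = -19*(-1*0 + 4)*(-20) = -19*(0 + 4)*(-20) = -19*4*(-20) = -76*(-20) = 1520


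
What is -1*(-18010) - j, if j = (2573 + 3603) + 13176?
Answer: -1342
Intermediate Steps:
j = 19352 (j = 6176 + 13176 = 19352)
-1*(-18010) - j = -1*(-18010) - 1*19352 = 18010 - 19352 = -1342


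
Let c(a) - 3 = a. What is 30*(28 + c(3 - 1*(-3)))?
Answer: 1110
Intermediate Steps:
c(a) = 3 + a
30*(28 + c(3 - 1*(-3))) = 30*(28 + (3 + (3 - 1*(-3)))) = 30*(28 + (3 + (3 + 3))) = 30*(28 + (3 + 6)) = 30*(28 + 9) = 30*37 = 1110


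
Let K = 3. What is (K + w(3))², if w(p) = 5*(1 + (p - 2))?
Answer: 169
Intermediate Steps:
w(p) = -5 + 5*p (w(p) = 5*(1 + (-2 + p)) = 5*(-1 + p) = -5 + 5*p)
(K + w(3))² = (3 + (-5 + 5*3))² = (3 + (-5 + 15))² = (3 + 10)² = 13² = 169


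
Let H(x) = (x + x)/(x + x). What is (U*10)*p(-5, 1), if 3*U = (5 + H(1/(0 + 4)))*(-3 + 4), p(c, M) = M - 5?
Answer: -80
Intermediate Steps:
H(x) = 1 (H(x) = (2*x)/((2*x)) = (2*x)*(1/(2*x)) = 1)
p(c, M) = -5 + M
U = 2 (U = ((5 + 1)*(-3 + 4))/3 = (6*1)/3 = (1/3)*6 = 2)
(U*10)*p(-5, 1) = (2*10)*(-5 + 1) = 20*(-4) = -80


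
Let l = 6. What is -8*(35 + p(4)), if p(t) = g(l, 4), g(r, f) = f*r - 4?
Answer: -440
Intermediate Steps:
g(r, f) = -4 + f*r
p(t) = 20 (p(t) = -4 + 4*6 = -4 + 24 = 20)
-8*(35 + p(4)) = -8*(35 + 20) = -8*55 = -440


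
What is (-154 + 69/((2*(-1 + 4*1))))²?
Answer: 81225/4 ≈ 20306.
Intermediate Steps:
(-154 + 69/((2*(-1 + 4*1))))² = (-154 + 69/((2*(-1 + 4))))² = (-154 + 69/((2*3)))² = (-154 + 69/6)² = (-154 + 69*(⅙))² = (-154 + 23/2)² = (-285/2)² = 81225/4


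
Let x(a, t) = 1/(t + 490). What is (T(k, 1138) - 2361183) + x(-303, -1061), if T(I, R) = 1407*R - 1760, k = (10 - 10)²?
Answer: -434974668/571 ≈ -7.6178e+5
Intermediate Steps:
k = 0 (k = 0² = 0)
x(a, t) = 1/(490 + t)
T(I, R) = -1760 + 1407*R
(T(k, 1138) - 2361183) + x(-303, -1061) = ((-1760 + 1407*1138) - 2361183) + 1/(490 - 1061) = ((-1760 + 1601166) - 2361183) + 1/(-571) = (1599406 - 2361183) - 1/571 = -761777 - 1/571 = -434974668/571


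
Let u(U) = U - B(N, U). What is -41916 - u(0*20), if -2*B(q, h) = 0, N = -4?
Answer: -41916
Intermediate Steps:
B(q, h) = 0 (B(q, h) = -1/2*0 = 0)
u(U) = U (u(U) = U - 1*0 = U + 0 = U)
-41916 - u(0*20) = -41916 - 0*20 = -41916 - 1*0 = -41916 + 0 = -41916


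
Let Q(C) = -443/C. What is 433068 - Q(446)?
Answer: 193148771/446 ≈ 4.3307e+5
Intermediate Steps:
433068 - Q(446) = 433068 - (-443)/446 = 433068 - 1*(-443/446) = 433068 + 443/446 = 193148771/446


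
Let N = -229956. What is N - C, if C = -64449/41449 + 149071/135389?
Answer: -1290450428687134/5611738661 ≈ -2.2996e+5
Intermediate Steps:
C = -2546841782/5611738661 (C = -64449*1/41449 + 149071*(1/135389) = -64449/41449 + 149071/135389 = -2546841782/5611738661 ≈ -0.45384)
N - C = -229956 - 1*(-2546841782/5611738661) = -229956 + 2546841782/5611738661 = -1290450428687134/5611738661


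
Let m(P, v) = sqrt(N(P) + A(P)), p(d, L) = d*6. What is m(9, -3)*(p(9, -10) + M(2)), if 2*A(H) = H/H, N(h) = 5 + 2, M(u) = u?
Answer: 28*sqrt(30) ≈ 153.36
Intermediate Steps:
N(h) = 7
A(H) = 1/2 (A(H) = (H/H)/2 = (1/2)*1 = 1/2)
p(d, L) = 6*d
m(P, v) = sqrt(30)/2 (m(P, v) = sqrt(7 + 1/2) = sqrt(15/2) = sqrt(30)/2)
m(9, -3)*(p(9, -10) + M(2)) = (sqrt(30)/2)*(6*9 + 2) = (sqrt(30)/2)*(54 + 2) = (sqrt(30)/2)*56 = 28*sqrt(30)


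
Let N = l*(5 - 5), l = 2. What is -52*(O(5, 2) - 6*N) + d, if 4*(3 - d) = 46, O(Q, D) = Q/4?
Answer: -147/2 ≈ -73.500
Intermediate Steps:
O(Q, D) = Q/4 (O(Q, D) = Q*(¼) = Q/4)
d = -17/2 (d = 3 - ¼*46 = 3 - 23/2 = -17/2 ≈ -8.5000)
N = 0 (N = 2*(5 - 5) = 2*0 = 0)
-52*(O(5, 2) - 6*N) + d = -52*((¼)*5 - 6*0) - 17/2 = -52*(5/4 + 0) - 17/2 = -52*5/4 - 17/2 = -65 - 17/2 = -147/2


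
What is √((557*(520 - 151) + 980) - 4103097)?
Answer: 2*I*√974146 ≈ 1974.0*I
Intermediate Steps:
√((557*(520 - 151) + 980) - 4103097) = √((557*369 + 980) - 4103097) = √((205533 + 980) - 4103097) = √(206513 - 4103097) = √(-3896584) = 2*I*√974146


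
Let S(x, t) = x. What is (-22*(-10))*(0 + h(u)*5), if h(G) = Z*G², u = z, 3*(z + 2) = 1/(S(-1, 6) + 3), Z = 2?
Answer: 66550/9 ≈ 7394.4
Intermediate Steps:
z = -11/6 (z = -2 + 1/(3*(-1 + 3)) = -2 + (⅓)/2 = -2 + (⅓)*(½) = -2 + ⅙ = -11/6 ≈ -1.8333)
u = -11/6 ≈ -1.8333
h(G) = 2*G²
(-22*(-10))*(0 + h(u)*5) = (-22*(-10))*(0 + (2*(-11/6)²)*5) = 220*(0 + (2*(121/36))*5) = 220*(0 + (121/18)*5) = 220*(0 + 605/18) = 220*(605/18) = 66550/9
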